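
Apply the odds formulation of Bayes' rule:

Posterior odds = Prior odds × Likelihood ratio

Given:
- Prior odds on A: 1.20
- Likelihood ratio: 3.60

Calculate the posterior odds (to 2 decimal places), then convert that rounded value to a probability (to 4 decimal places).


Step 1: Calculate posterior odds
Posterior odds = Prior odds × LR
               = 1.20 × 3.60
               = 4.32

Step 2: Convert to probability
P(A|E) = Posterior odds / (1 + Posterior odds)
       = 4.32 / (1 + 4.32)
       = 4.32 / 5.32
       = 0.8120

The evidence increased P(A) from 0.5455 to 0.8120.


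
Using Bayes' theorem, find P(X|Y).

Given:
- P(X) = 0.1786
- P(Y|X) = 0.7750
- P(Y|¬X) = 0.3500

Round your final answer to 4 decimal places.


Bayes' theorem: P(X|Y) = P(Y|X) × P(X) / P(Y)

Step 1: Calculate P(Y) using law of total probability
P(Y) = P(Y|X)P(X) + P(Y|¬X)P(¬X)
     = 0.7750 × 0.1786 + 0.3500 × 0.8214
     = 0.13841500 + 0.28749000
     = 0.42590500

Step 2: Apply Bayes' theorem
P(X|Y) = P(Y|X) × P(X) / P(Y)
       = 0.13841500 / 0.42590500
       = 0.3250


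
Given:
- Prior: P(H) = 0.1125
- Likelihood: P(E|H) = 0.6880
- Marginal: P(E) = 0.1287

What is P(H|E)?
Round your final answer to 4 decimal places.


Using Bayes' theorem:

P(H|E) = P(E|H) × P(H) / P(E)
       = 0.6880 × 0.1125 / 0.1287
       = 0.07740000 / 0.1287
       = 0.6014

The evidence strengthens our belief in H.
Prior: 0.1125 → Posterior: 0.6014


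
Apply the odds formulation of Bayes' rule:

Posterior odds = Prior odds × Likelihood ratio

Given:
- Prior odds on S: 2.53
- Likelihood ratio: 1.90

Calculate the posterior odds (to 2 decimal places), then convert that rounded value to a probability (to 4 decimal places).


Step 1: Calculate posterior odds
Posterior odds = Prior odds × LR
               = 2.53 × 1.90
               = 4.81

Step 2: Convert to probability
P(S|E) = Posterior odds / (1 + Posterior odds)
       = 4.81 / (1 + 4.81)
       = 4.81 / 5.81
       = 0.8279

The evidence increased P(S) from 0.7167 to 0.8279.


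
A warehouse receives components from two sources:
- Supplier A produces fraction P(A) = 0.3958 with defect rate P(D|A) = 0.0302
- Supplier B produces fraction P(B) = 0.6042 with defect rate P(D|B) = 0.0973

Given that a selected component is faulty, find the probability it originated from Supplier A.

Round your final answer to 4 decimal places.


Let A = from Supplier A, D = faulty

Given:
- P(A) = 0.3958, P(B) = 0.6042
- P(D|A) = 0.0302, P(D|B) = 0.0973

Step 1: Find P(D)
P(D) = P(D|A)P(A) + P(D|B)P(B)
     = 0.0302 × 0.3958 + 0.0973 × 0.6042
     = 0.01195316 + 0.05878866
     = 0.07074182

Step 2: Apply Bayes' theorem
P(A|D) = P(D|A)P(A) / P(D)
       = 0.01195316 / 0.07074182
       = 0.1690


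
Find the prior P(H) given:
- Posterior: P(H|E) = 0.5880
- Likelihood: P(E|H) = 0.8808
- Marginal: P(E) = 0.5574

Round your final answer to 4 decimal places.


From Bayes' theorem: P(H|E) = P(E|H) × P(H) / P(E)

Rearranging for P(H):
P(H) = P(H|E) × P(E) / P(E|H)
     = 0.5880 × 0.5574 / 0.8808
     = 0.32775120 / 0.8808
     = 0.3721


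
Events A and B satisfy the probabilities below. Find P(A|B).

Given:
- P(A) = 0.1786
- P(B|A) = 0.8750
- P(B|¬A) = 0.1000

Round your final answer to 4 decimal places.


Bayes' theorem: P(A|B) = P(B|A) × P(A) / P(B)

Step 1: Calculate P(B) using law of total probability
P(B) = P(B|A)P(A) + P(B|¬A)P(¬A)
     = 0.8750 × 0.1786 + 0.1000 × 0.8214
     = 0.15627500 + 0.08214000
     = 0.23841500

Step 2: Apply Bayes' theorem
P(A|B) = P(B|A) × P(A) / P(B)
       = 0.15627500 / 0.23841500
       = 0.6555


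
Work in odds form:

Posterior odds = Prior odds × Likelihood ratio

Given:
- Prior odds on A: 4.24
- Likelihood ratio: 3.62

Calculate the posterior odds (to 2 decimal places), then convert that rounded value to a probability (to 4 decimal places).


Step 1: Calculate posterior odds
Posterior odds = Prior odds × LR
               = 4.24 × 3.62
               = 15.35

Step 2: Convert to probability
P(A|E) = Posterior odds / (1 + Posterior odds)
       = 15.35 / (1 + 15.35)
       = 15.35 / 16.35
       = 0.9388

The evidence increased P(A) from 0.8092 to 0.9388.


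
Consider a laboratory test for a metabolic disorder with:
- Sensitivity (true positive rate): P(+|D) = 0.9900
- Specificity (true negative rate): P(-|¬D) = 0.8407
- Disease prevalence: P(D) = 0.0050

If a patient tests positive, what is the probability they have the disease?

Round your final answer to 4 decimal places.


Let D = has disease, + = positive test

Given:
- P(D) = 0.0050 (prevalence)
- P(+|D) = 0.9900 (sensitivity)
- P(-|¬D) = 0.8407 (specificity)
- P(+|¬D) = 0.1593 (false positive rate = 1 - specificity)

Step 1: Find P(+)
P(+) = P(+|D)P(D) + P(+|¬D)P(¬D)
     = 0.9900 × 0.0050 + 0.1593 × 0.9950
     = 0.00495000 + 0.15850350
     = 0.16345350

Step 2: Apply Bayes' theorem for P(D|+)
P(D|+) = P(+|D)P(D) / P(+)
       = 0.00495000 / 0.16345350
       = 0.0303


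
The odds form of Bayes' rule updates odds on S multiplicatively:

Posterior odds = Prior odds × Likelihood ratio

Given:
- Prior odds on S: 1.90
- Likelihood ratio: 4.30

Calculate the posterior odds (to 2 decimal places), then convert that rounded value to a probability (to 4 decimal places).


Step 1: Calculate posterior odds
Posterior odds = Prior odds × LR
               = 1.90 × 4.30
               = 8.17

Step 2: Convert to probability
P(S|E) = Posterior odds / (1 + Posterior odds)
       = 8.17 / (1 + 8.17)
       = 8.17 / 9.17
       = 0.8909

The evidence increased P(S) from 0.6552 to 0.8909.


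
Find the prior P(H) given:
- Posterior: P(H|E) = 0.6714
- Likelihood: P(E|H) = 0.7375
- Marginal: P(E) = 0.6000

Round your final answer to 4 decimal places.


From Bayes' theorem: P(H|E) = P(E|H) × P(H) / P(E)

Rearranging for P(H):
P(H) = P(H|E) × P(E) / P(E|H)
     = 0.6714 × 0.6000 / 0.7375
     = 0.40284000 / 0.7375
     = 0.5462


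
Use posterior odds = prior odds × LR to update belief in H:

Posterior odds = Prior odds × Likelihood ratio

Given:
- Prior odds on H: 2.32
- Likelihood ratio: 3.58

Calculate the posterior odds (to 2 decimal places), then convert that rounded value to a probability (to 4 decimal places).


Step 1: Calculate posterior odds
Posterior odds = Prior odds × LR
               = 2.32 × 3.58
               = 8.31

Step 2: Convert to probability
P(H|E) = Posterior odds / (1 + Posterior odds)
       = 8.31 / (1 + 8.31)
       = 8.31 / 9.31
       = 0.8926

The evidence increased P(H) from 0.6988 to 0.8926.


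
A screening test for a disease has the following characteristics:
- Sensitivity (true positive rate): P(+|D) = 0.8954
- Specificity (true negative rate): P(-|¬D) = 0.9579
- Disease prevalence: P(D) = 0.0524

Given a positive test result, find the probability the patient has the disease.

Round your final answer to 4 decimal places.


Let D = has disease, + = positive test

Given:
- P(D) = 0.0524 (prevalence)
- P(+|D) = 0.8954 (sensitivity)
- P(-|¬D) = 0.9579 (specificity)
- P(+|¬D) = 0.0421 (false positive rate = 1 - specificity)

Step 1: Find P(+)
P(+) = P(+|D)P(D) + P(+|¬D)P(¬D)
     = 0.8954 × 0.0524 + 0.0421 × 0.9476
     = 0.04691896 + 0.03989396
     = 0.08681292

Step 2: Apply Bayes' theorem for P(D|+)
P(D|+) = P(+|D)P(D) / P(+)
       = 0.04691896 / 0.08681292
       = 0.5405


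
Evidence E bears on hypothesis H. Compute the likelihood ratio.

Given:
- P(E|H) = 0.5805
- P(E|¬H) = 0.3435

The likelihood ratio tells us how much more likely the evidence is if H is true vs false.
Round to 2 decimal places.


Likelihood Ratio (LR) = P(E|H) / P(E|¬H)

LR = 0.5805 / 0.3435
   = 1.69

The evidence is 1.69 times more likely if H is true than if H is false.
LR > 1, so observing E raises the odds in favor of H.


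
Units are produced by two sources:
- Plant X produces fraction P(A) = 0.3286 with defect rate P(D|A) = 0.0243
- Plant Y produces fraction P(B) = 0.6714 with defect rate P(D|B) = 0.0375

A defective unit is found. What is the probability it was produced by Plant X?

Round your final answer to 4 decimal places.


Let A = from Plant X, D = defective

Given:
- P(A) = 0.3286, P(B) = 0.6714
- P(D|A) = 0.0243, P(D|B) = 0.0375

Step 1: Find P(D)
P(D) = P(D|A)P(A) + P(D|B)P(B)
     = 0.0243 × 0.3286 + 0.0375 × 0.6714
     = 0.00798498 + 0.02517750
     = 0.03316248

Step 2: Apply Bayes' theorem
P(A|D) = P(D|A)P(A) / P(D)
       = 0.00798498 / 0.03316248
       = 0.2408


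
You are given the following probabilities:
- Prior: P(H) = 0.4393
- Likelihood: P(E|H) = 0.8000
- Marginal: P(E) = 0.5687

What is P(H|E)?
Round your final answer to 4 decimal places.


Using Bayes' theorem:

P(H|E) = P(E|H) × P(H) / P(E)
       = 0.8000 × 0.4393 / 0.5687
       = 0.35144000 / 0.5687
       = 0.6180

The evidence strengthens our belief in H.
Prior: 0.4393 → Posterior: 0.6180


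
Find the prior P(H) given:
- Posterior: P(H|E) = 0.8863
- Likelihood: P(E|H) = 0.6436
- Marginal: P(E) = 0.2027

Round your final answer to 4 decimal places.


From Bayes' theorem: P(H|E) = P(E|H) × P(H) / P(E)

Rearranging for P(H):
P(H) = P(H|E) × P(E) / P(E|H)
     = 0.8863 × 0.2027 / 0.6436
     = 0.17965301 / 0.6436
     = 0.2791


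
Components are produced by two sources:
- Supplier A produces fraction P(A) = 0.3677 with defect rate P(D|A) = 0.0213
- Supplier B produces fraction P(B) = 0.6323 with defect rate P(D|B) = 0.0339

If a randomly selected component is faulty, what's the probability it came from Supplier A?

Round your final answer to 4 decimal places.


Let A = from Supplier A, D = faulty

Given:
- P(A) = 0.3677, P(B) = 0.6323
- P(D|A) = 0.0213, P(D|B) = 0.0339

Step 1: Find P(D)
P(D) = P(D|A)P(A) + P(D|B)P(B)
     = 0.0213 × 0.3677 + 0.0339 × 0.6323
     = 0.00783201 + 0.02143497
     = 0.02926698

Step 2: Apply Bayes' theorem
P(A|D) = P(D|A)P(A) / P(D)
       = 0.00783201 / 0.02926698
       = 0.2676


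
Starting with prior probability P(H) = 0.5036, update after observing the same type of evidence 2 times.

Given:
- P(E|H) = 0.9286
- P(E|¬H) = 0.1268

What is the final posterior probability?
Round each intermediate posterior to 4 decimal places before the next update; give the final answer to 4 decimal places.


Sequential Bayesian updating:

Initial prior: P(H) = 0.5036

Update 1:
  P(E) = 0.9286 × 0.5036 + 0.1268 × 0.4964 = 0.46764296 + 0.06294352 = 0.53058648
  P(H|E) = 0.46764296 / 0.53058648 = 0.8814

Update 2:
  P(E) = 0.9286 × 0.8814 + 0.1268 × 0.1186 = 0.81846804 + 0.01503848 = 0.83350652
  P(H|E) = 0.81846804 / 0.83350652 = 0.9820

Final posterior: 0.9820


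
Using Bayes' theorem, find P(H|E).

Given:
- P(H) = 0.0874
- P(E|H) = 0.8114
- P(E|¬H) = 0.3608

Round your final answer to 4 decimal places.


Bayes' theorem: P(H|E) = P(E|H) × P(H) / P(E)

Step 1: Calculate P(E) using law of total probability
P(E) = P(E|H)P(H) + P(E|¬H)P(¬H)
     = 0.8114 × 0.0874 + 0.3608 × 0.9126
     = 0.07091636 + 0.32926608
     = 0.40018244

Step 2: Apply Bayes' theorem
P(H|E) = P(E|H) × P(H) / P(E)
       = 0.07091636 / 0.40018244
       = 0.1772


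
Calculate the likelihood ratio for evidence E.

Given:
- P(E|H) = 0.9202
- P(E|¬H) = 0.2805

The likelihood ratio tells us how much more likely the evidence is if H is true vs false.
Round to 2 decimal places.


Likelihood Ratio (LR) = P(E|H) / P(E|¬H)

LR = 0.9202 / 0.2805
   = 3.28

The evidence is 3.28 times more likely if H is true than if H is false.
LR > 1, so observing E raises the odds in favor of H.


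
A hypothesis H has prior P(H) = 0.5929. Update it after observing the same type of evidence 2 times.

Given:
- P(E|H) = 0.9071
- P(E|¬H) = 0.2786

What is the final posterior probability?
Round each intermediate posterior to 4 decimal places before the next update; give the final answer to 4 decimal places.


Sequential Bayesian updating:

Initial prior: P(H) = 0.5929

Update 1:
  P(E) = 0.9071 × 0.5929 + 0.2786 × 0.4071 = 0.53781959 + 0.11341806 = 0.65123765
  P(H|E) = 0.53781959 / 0.65123765 = 0.8258

Update 2:
  P(E) = 0.9071 × 0.8258 + 0.2786 × 0.1742 = 0.74908318 + 0.04853212 = 0.79761530
  P(H|E) = 0.74908318 / 0.79761530 = 0.9392

Final posterior: 0.9392


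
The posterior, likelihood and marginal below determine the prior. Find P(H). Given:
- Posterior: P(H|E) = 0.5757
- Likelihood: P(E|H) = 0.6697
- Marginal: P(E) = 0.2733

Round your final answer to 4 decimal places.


From Bayes' theorem: P(H|E) = P(E|H) × P(H) / P(E)

Rearranging for P(H):
P(H) = P(H|E) × P(E) / P(E|H)
     = 0.5757 × 0.2733 / 0.6697
     = 0.15733881 / 0.6697
     = 0.2349


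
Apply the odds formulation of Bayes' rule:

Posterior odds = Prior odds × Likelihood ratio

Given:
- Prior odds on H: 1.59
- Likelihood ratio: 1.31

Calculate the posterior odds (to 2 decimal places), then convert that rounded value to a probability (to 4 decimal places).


Step 1: Calculate posterior odds
Posterior odds = Prior odds × LR
               = 1.59 × 1.31
               = 2.08

Step 2: Convert to probability
P(H|E) = Posterior odds / (1 + Posterior odds)
       = 2.08 / (1 + 2.08)
       = 2.08 / 3.08
       = 0.6753

The evidence increased P(H) from 0.6139 to 0.6753.


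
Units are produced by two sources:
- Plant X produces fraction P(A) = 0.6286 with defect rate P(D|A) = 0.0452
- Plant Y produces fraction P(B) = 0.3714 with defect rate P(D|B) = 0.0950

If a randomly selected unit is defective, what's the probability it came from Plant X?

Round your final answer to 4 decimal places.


Let A = from Plant X, D = defective

Given:
- P(A) = 0.6286, P(B) = 0.3714
- P(D|A) = 0.0452, P(D|B) = 0.0950

Step 1: Find P(D)
P(D) = P(D|A)P(A) + P(D|B)P(B)
     = 0.0452 × 0.6286 + 0.0950 × 0.3714
     = 0.02841272 + 0.03528300
     = 0.06369572

Step 2: Apply Bayes' theorem
P(A|D) = P(D|A)P(A) / P(D)
       = 0.02841272 / 0.06369572
       = 0.4461


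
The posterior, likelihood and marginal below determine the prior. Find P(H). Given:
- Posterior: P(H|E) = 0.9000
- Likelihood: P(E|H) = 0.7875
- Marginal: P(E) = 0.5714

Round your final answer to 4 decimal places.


From Bayes' theorem: P(H|E) = P(E|H) × P(H) / P(E)

Rearranging for P(H):
P(H) = P(H|E) × P(E) / P(E|H)
     = 0.9000 × 0.5714 / 0.7875
     = 0.51426000 / 0.7875
     = 0.6530


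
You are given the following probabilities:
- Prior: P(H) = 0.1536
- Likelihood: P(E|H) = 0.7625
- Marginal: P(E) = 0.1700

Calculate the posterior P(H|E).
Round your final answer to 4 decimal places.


Using Bayes' theorem:

P(H|E) = P(E|H) × P(H) / P(E)
       = 0.7625 × 0.1536 / 0.1700
       = 0.11712000 / 0.1700
       = 0.6889

The evidence strengthens our belief in H.
Prior: 0.1536 → Posterior: 0.6889


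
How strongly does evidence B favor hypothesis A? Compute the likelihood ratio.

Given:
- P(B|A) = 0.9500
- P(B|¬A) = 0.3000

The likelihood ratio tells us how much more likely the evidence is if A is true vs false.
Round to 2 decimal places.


Likelihood Ratio (LR) = P(B|A) / P(B|¬A)

LR = 0.9500 / 0.3000
   = 3.17

The evidence is 3.17 times more likely if A is true than if A is false.
Because LR exceeds 1, B is evidence for A.


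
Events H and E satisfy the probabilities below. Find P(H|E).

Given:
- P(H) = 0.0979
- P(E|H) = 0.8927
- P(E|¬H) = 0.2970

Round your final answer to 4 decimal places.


Bayes' theorem: P(H|E) = P(E|H) × P(H) / P(E)

Step 1: Calculate P(E) using law of total probability
P(E) = P(E|H)P(H) + P(E|¬H)P(¬H)
     = 0.8927 × 0.0979 + 0.2970 × 0.9021
     = 0.08739533 + 0.26792370
     = 0.35531903

Step 2: Apply Bayes' theorem
P(H|E) = P(E|H) × P(H) / P(E)
       = 0.08739533 / 0.35531903
       = 0.2460


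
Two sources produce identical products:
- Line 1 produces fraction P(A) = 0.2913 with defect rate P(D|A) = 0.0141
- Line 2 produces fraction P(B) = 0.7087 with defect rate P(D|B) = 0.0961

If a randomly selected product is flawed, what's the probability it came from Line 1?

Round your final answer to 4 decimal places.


Let A = from Line 1, D = flawed

Given:
- P(A) = 0.2913, P(B) = 0.7087
- P(D|A) = 0.0141, P(D|B) = 0.0961

Step 1: Find P(D)
P(D) = P(D|A)P(A) + P(D|B)P(B)
     = 0.0141 × 0.2913 + 0.0961 × 0.7087
     = 0.00410733 + 0.06810607
     = 0.07221340

Step 2: Apply Bayes' theorem
P(A|D) = P(D|A)P(A) / P(D)
       = 0.00410733 / 0.07221340
       = 0.0569


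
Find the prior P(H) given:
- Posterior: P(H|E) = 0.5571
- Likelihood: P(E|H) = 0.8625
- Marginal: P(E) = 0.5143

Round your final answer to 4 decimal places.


From Bayes' theorem: P(H|E) = P(E|H) × P(H) / P(E)

Rearranging for P(H):
P(H) = P(H|E) × P(E) / P(E|H)
     = 0.5571 × 0.5143 / 0.8625
     = 0.28651653 / 0.8625
     = 0.3322


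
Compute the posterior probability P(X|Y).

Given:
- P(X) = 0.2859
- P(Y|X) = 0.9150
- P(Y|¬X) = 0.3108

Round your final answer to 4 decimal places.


Bayes' theorem: P(X|Y) = P(Y|X) × P(X) / P(Y)

Step 1: Calculate P(Y) using law of total probability
P(Y) = P(Y|X)P(X) + P(Y|¬X)P(¬X)
     = 0.9150 × 0.2859 + 0.3108 × 0.7141
     = 0.26159850 + 0.22194228
     = 0.48354078

Step 2: Apply Bayes' theorem
P(X|Y) = P(Y|X) × P(X) / P(Y)
       = 0.26159850 / 0.48354078
       = 0.5410


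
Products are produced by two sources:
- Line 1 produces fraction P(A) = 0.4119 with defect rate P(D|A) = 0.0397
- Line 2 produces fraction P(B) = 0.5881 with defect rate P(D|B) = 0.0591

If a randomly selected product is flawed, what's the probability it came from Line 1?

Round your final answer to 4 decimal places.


Let A = from Line 1, D = flawed

Given:
- P(A) = 0.4119, P(B) = 0.5881
- P(D|A) = 0.0397, P(D|B) = 0.0591

Step 1: Find P(D)
P(D) = P(D|A)P(A) + P(D|B)P(B)
     = 0.0397 × 0.4119 + 0.0591 × 0.5881
     = 0.01635243 + 0.03475671
     = 0.05110914

Step 2: Apply Bayes' theorem
P(A|D) = P(D|A)P(A) / P(D)
       = 0.01635243 / 0.05110914
       = 0.3200


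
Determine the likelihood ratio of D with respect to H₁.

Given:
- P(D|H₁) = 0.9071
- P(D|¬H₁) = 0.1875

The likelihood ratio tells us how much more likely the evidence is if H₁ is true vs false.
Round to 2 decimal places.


Likelihood Ratio (LR) = P(D|H₁) / P(D|¬H₁)

LR = 0.9071 / 0.1875
   = 4.84

The evidence is 4.84 times more likely if H₁ is true than if H₁ is false.
Since LR > 1, the evidence supports H₁ over ¬H₁.


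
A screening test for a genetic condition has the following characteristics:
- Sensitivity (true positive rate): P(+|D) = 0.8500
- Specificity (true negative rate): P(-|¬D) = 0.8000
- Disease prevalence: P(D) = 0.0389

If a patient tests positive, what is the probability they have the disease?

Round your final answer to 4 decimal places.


Let D = has disease, + = positive test

Given:
- P(D) = 0.0389 (prevalence)
- P(+|D) = 0.8500 (sensitivity)
- P(-|¬D) = 0.8000 (specificity)
- P(+|¬D) = 0.2000 (false positive rate = 1 - specificity)

Step 1: Find P(+)
P(+) = P(+|D)P(D) + P(+|¬D)P(¬D)
     = 0.8500 × 0.0389 + 0.2000 × 0.9611
     = 0.03306500 + 0.19222000
     = 0.22528500

Step 2: Apply Bayes' theorem for P(D|+)
P(D|+) = P(+|D)P(D) / P(+)
       = 0.03306500 / 0.22528500
       = 0.1468


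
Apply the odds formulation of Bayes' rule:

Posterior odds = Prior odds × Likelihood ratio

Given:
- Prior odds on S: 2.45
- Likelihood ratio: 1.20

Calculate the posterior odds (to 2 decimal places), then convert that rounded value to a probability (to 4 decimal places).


Step 1: Calculate posterior odds
Posterior odds = Prior odds × LR
               = 2.45 × 1.20
               = 2.94

Step 2: Convert to probability
P(S|E) = Posterior odds / (1 + Posterior odds)
       = 2.94 / (1 + 2.94)
       = 2.94 / 3.94
       = 0.7462

The evidence increased P(S) from 0.7101 to 0.7462.


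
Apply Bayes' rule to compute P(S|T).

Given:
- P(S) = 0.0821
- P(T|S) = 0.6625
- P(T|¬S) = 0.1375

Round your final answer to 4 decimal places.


Bayes' theorem: P(S|T) = P(T|S) × P(S) / P(T)

Step 1: Calculate P(T) using law of total probability
P(T) = P(T|S)P(S) + P(T|¬S)P(¬S)
     = 0.6625 × 0.0821 + 0.1375 × 0.9179
     = 0.05439125 + 0.12621125
     = 0.18060250

Step 2: Apply Bayes' theorem
P(S|T) = P(T|S) × P(S) / P(T)
       = 0.05439125 / 0.18060250
       = 0.3012


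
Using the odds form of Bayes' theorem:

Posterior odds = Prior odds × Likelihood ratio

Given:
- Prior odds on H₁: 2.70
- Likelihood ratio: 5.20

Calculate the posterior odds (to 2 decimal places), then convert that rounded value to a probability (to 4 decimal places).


Step 1: Calculate posterior odds
Posterior odds = Prior odds × LR
               = 2.70 × 5.20
               = 14.04

Step 2: Convert to probability
P(H₁|E) = Posterior odds / (1 + Posterior odds)
       = 14.04 / (1 + 14.04)
       = 14.04 / 15.04
       = 0.9335

The evidence increased P(H₁) from 0.7297 to 0.9335.


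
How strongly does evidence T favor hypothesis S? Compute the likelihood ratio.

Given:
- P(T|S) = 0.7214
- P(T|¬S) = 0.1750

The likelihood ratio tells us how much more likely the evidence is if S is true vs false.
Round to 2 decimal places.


Likelihood Ratio (LR) = P(T|S) / P(T|¬S)

LR = 0.7214 / 0.1750
   = 4.12

The evidence is 4.12 times more likely if S is true than if S is false.
LR > 1, so observing T raises the odds in favor of S.


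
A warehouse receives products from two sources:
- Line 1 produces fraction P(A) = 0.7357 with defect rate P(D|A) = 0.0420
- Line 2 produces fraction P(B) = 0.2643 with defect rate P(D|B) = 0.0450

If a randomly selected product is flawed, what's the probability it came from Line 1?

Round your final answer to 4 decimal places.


Let A = from Line 1, D = flawed

Given:
- P(A) = 0.7357, P(B) = 0.2643
- P(D|A) = 0.0420, P(D|B) = 0.0450

Step 1: Find P(D)
P(D) = P(D|A)P(A) + P(D|B)P(B)
     = 0.0420 × 0.7357 + 0.0450 × 0.2643
     = 0.03089940 + 0.01189350
     = 0.04279290

Step 2: Apply Bayes' theorem
P(A|D) = P(D|A)P(A) / P(D)
       = 0.03089940 / 0.04279290
       = 0.7221


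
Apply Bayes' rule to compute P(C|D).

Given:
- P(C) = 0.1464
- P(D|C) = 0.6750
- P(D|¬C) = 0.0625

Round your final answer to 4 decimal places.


Bayes' theorem: P(C|D) = P(D|C) × P(C) / P(D)

Step 1: Calculate P(D) using law of total probability
P(D) = P(D|C)P(C) + P(D|¬C)P(¬C)
     = 0.6750 × 0.1464 + 0.0625 × 0.8536
     = 0.09882000 + 0.05335000
     = 0.15217000

Step 2: Apply Bayes' theorem
P(C|D) = P(D|C) × P(C) / P(D)
       = 0.09882000 / 0.15217000
       = 0.6494


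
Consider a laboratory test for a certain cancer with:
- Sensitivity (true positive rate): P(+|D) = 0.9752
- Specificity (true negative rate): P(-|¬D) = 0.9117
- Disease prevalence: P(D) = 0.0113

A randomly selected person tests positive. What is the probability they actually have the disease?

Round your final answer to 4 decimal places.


Let D = has disease, + = positive test

Given:
- P(D) = 0.0113 (prevalence)
- P(+|D) = 0.9752 (sensitivity)
- P(-|¬D) = 0.9117 (specificity)
- P(+|¬D) = 0.0883 (false positive rate = 1 - specificity)

Step 1: Find P(+)
P(+) = P(+|D)P(D) + P(+|¬D)P(¬D)
     = 0.9752 × 0.0113 + 0.0883 × 0.9887
     = 0.01101976 + 0.08730221
     = 0.09832197

Step 2: Apply Bayes' theorem for P(D|+)
P(D|+) = P(+|D)P(D) / P(+)
       = 0.01101976 / 0.09832197
       = 0.1121


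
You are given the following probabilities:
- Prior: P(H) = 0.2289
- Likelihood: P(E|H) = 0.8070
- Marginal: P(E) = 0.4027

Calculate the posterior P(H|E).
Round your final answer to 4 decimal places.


Using Bayes' theorem:

P(H|E) = P(E|H) × P(H) / P(E)
       = 0.8070 × 0.2289 / 0.4027
       = 0.18472230 / 0.4027
       = 0.4587

The evidence strengthens our belief in H.
Prior: 0.2289 → Posterior: 0.4587


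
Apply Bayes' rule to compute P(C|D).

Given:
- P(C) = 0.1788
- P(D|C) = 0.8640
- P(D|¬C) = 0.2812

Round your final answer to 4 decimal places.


Bayes' theorem: P(C|D) = P(D|C) × P(C) / P(D)

Step 1: Calculate P(D) using law of total probability
P(D) = P(D|C)P(C) + P(D|¬C)P(¬C)
     = 0.8640 × 0.1788 + 0.2812 × 0.8212
     = 0.15448320 + 0.23092144
     = 0.38540464

Step 2: Apply Bayes' theorem
P(C|D) = P(D|C) × P(C) / P(D)
       = 0.15448320 / 0.38540464
       = 0.4008


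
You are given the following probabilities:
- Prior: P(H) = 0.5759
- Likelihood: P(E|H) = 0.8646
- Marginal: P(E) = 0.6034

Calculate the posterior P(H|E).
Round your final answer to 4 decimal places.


Using Bayes' theorem:

P(H|E) = P(E|H) × P(H) / P(E)
       = 0.8646 × 0.5759 / 0.6034
       = 0.49792314 / 0.6034
       = 0.8252

The evidence strengthens our belief in H.
Prior: 0.5759 → Posterior: 0.8252


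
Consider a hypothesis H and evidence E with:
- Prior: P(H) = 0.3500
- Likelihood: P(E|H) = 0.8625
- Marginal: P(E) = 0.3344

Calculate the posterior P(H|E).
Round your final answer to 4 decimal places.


Using Bayes' theorem:

P(H|E) = P(E|H) × P(H) / P(E)
       = 0.8625 × 0.3500 / 0.3344
       = 0.30187500 / 0.3344
       = 0.9027

The evidence strengthens our belief in H.
Prior: 0.3500 → Posterior: 0.9027


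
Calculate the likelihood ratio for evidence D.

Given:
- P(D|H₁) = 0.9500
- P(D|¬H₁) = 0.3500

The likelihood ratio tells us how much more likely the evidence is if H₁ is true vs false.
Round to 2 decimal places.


Likelihood Ratio (LR) = P(D|H₁) / P(D|¬H₁)

LR = 0.9500 / 0.3500
   = 2.71

The evidence is 2.71 times more likely if H₁ is true than if H₁ is false.
Because LR exceeds 1, D is evidence for H₁.


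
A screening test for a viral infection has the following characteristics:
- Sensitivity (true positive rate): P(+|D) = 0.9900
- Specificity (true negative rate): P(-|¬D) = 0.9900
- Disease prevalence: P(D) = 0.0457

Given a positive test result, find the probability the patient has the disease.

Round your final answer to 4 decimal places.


Let D = has disease, + = positive test

Given:
- P(D) = 0.0457 (prevalence)
- P(+|D) = 0.9900 (sensitivity)
- P(-|¬D) = 0.9900 (specificity)
- P(+|¬D) = 0.0100 (false positive rate = 1 - specificity)

Step 1: Find P(+)
P(+) = P(+|D)P(D) + P(+|¬D)P(¬D)
     = 0.9900 × 0.0457 + 0.0100 × 0.9543
     = 0.04524300 + 0.00954300
     = 0.05478600

Step 2: Apply Bayes' theorem for P(D|+)
P(D|+) = P(+|D)P(D) / P(+)
       = 0.04524300 / 0.05478600
       = 0.8258


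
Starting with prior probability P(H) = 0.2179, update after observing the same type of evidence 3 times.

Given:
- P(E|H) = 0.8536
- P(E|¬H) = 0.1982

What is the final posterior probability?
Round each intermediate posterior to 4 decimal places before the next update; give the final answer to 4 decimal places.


Sequential Bayesian updating:

Initial prior: P(H) = 0.2179

Update 1:
  P(E) = 0.8536 × 0.2179 + 0.1982 × 0.7821 = 0.18599944 + 0.15501222 = 0.34101166
  P(H|E) = 0.18599944 / 0.34101166 = 0.5454

Update 2:
  P(E) = 0.8536 × 0.5454 + 0.1982 × 0.4546 = 0.46555344 + 0.09010172 = 0.55565516
  P(H|E) = 0.46555344 / 0.55565516 = 0.8378

Update 3:
  P(E) = 0.8536 × 0.8378 + 0.1982 × 0.1622 = 0.71514608 + 0.03214804 = 0.74729412
  P(H|E) = 0.71514608 / 0.74729412 = 0.9570

Final posterior: 0.9570


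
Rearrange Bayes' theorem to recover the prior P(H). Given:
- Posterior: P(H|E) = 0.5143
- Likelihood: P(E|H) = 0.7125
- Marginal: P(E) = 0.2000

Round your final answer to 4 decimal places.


From Bayes' theorem: P(H|E) = P(E|H) × P(H) / P(E)

Rearranging for P(H):
P(H) = P(H|E) × P(E) / P(E|H)
     = 0.5143 × 0.2000 / 0.7125
     = 0.10286000 / 0.7125
     = 0.1444


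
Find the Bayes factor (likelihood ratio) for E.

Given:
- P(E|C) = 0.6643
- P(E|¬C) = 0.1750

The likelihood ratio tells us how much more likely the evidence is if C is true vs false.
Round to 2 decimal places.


Likelihood Ratio (LR) = P(E|C) / P(E|¬C)

LR = 0.6643 / 0.1750
   = 3.80

The evidence is 3.80 times more likely if C is true than if C is false.
Because LR exceeds 1, E is evidence for C.


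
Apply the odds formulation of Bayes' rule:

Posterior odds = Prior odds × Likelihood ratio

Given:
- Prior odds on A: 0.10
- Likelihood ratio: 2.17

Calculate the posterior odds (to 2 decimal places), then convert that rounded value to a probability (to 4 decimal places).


Step 1: Calculate posterior odds
Posterior odds = Prior odds × LR
               = 0.10 × 2.17
               = 0.22

Step 2: Convert to probability
P(A|E) = Posterior odds / (1 + Posterior odds)
       = 0.22 / (1 + 0.22)
       = 0.22 / 1.22
       = 0.1803

The evidence increased P(A) from 0.0909 to 0.1803.


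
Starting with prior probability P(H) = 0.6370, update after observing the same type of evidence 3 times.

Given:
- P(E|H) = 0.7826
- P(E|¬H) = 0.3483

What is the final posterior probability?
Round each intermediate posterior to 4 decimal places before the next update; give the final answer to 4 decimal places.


Sequential Bayesian updating:

Initial prior: P(H) = 0.6370

Update 1:
  P(E) = 0.7826 × 0.6370 + 0.3483 × 0.3630 = 0.49851620 + 0.12643290 = 0.62494910
  P(H|E) = 0.49851620 / 0.62494910 = 0.7977

Update 2:
  P(E) = 0.7826 × 0.7977 + 0.3483 × 0.2023 = 0.62428002 + 0.07046109 = 0.69474111
  P(H|E) = 0.62428002 / 0.69474111 = 0.8986

Update 3:
  P(E) = 0.7826 × 0.8986 + 0.3483 × 0.1014 = 0.70324436 + 0.03531762 = 0.73856198
  P(H|E) = 0.70324436 / 0.73856198 = 0.9522

Final posterior: 0.9522


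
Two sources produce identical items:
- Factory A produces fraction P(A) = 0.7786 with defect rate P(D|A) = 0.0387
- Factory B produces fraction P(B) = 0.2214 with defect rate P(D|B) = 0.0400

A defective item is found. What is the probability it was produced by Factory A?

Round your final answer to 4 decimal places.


Let A = from Factory A, D = defective

Given:
- P(A) = 0.7786, P(B) = 0.2214
- P(D|A) = 0.0387, P(D|B) = 0.0400

Step 1: Find P(D)
P(D) = P(D|A)P(A) + P(D|B)P(B)
     = 0.0387 × 0.7786 + 0.0400 × 0.2214
     = 0.03013182 + 0.00885600
     = 0.03898782

Step 2: Apply Bayes' theorem
P(A|D) = P(D|A)P(A) / P(D)
       = 0.03013182 / 0.03898782
       = 0.7729


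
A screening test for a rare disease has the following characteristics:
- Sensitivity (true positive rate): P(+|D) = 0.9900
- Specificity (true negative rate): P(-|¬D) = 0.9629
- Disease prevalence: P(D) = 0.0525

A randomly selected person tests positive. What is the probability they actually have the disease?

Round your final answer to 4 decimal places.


Let D = has disease, + = positive test

Given:
- P(D) = 0.0525 (prevalence)
- P(+|D) = 0.9900 (sensitivity)
- P(-|¬D) = 0.9629 (specificity)
- P(+|¬D) = 0.0371 (false positive rate = 1 - specificity)

Step 1: Find P(+)
P(+) = P(+|D)P(D) + P(+|¬D)P(¬D)
     = 0.9900 × 0.0525 + 0.0371 × 0.9475
     = 0.05197500 + 0.03515225
     = 0.08712725

Step 2: Apply Bayes' theorem for P(D|+)
P(D|+) = P(+|D)P(D) / P(+)
       = 0.05197500 / 0.08712725
       = 0.5965


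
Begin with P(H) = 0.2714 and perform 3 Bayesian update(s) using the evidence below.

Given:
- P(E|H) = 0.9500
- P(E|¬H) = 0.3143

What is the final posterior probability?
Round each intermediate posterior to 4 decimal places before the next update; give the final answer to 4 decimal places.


Sequential Bayesian updating:

Initial prior: P(H) = 0.2714

Update 1:
  P(E) = 0.9500 × 0.2714 + 0.3143 × 0.7286 = 0.25783000 + 0.22899898 = 0.48682898
  P(H|E) = 0.25783000 / 0.48682898 = 0.5296

Update 2:
  P(E) = 0.9500 × 0.5296 + 0.3143 × 0.4704 = 0.50312000 + 0.14784672 = 0.65096672
  P(H|E) = 0.50312000 / 0.65096672 = 0.7729

Update 3:
  P(E) = 0.9500 × 0.7729 + 0.3143 × 0.2271 = 0.73425500 + 0.07137753 = 0.80563253
  P(H|E) = 0.73425500 / 0.80563253 = 0.9114

Final posterior: 0.9114


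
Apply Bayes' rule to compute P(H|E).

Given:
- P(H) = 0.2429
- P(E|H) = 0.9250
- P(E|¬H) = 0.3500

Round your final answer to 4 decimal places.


Bayes' theorem: P(H|E) = P(E|H) × P(H) / P(E)

Step 1: Calculate P(E) using law of total probability
P(E) = P(E|H)P(H) + P(E|¬H)P(¬H)
     = 0.9250 × 0.2429 + 0.3500 × 0.7571
     = 0.22468250 + 0.26498500
     = 0.48966750

Step 2: Apply Bayes' theorem
P(H|E) = P(E|H) × P(H) / P(E)
       = 0.22468250 / 0.48966750
       = 0.4588


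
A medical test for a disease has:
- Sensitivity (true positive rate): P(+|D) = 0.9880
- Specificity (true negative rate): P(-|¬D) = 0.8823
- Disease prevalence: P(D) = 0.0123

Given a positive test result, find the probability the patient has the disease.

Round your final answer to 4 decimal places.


Let D = has disease, + = positive test

Given:
- P(D) = 0.0123 (prevalence)
- P(+|D) = 0.9880 (sensitivity)
- P(-|¬D) = 0.8823 (specificity)
- P(+|¬D) = 0.1177 (false positive rate = 1 - specificity)

Step 1: Find P(+)
P(+) = P(+|D)P(D) + P(+|¬D)P(¬D)
     = 0.9880 × 0.0123 + 0.1177 × 0.9877
     = 0.01215240 + 0.11625229
     = 0.12840469

Step 2: Apply Bayes' theorem for P(D|+)
P(D|+) = P(+|D)P(D) / P(+)
       = 0.01215240 / 0.12840469
       = 0.0946


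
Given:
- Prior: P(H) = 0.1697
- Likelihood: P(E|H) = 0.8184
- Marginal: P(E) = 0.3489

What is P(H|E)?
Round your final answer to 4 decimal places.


Using Bayes' theorem:

P(H|E) = P(E|H) × P(H) / P(E)
       = 0.8184 × 0.1697 / 0.3489
       = 0.13888248 / 0.3489
       = 0.3981

The evidence strengthens our belief in H.
Prior: 0.1697 → Posterior: 0.3981


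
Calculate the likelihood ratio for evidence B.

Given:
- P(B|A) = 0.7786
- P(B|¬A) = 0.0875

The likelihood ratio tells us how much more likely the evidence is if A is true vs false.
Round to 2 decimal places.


Likelihood Ratio (LR) = P(B|A) / P(B|¬A)

LR = 0.7786 / 0.0875
   = 8.90

The evidence is 8.90 times more likely if A is true than if A is false.
Since LR > 1, the evidence supports A over ¬A.


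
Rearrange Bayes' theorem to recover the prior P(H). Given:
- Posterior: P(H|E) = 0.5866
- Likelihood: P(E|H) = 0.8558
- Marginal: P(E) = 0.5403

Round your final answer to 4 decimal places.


From Bayes' theorem: P(H|E) = P(E|H) × P(H) / P(E)

Rearranging for P(H):
P(H) = P(H|E) × P(E) / P(E|H)
     = 0.5866 × 0.5403 / 0.8558
     = 0.31693998 / 0.8558
     = 0.3703


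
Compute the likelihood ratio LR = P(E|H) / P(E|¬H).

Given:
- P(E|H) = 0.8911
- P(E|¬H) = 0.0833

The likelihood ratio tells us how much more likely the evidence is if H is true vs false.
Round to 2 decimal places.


Likelihood Ratio (LR) = P(E|H) / P(E|¬H)

LR = 0.8911 / 0.0833
   = 10.70

The evidence is 10.70 times more likely if H is true than if H is false.
Because LR exceeds 1, E is evidence for H.


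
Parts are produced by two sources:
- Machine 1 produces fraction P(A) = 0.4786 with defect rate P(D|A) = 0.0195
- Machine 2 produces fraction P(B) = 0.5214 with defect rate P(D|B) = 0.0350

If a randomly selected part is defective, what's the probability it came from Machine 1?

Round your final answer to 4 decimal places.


Let A = from Machine 1, D = defective

Given:
- P(A) = 0.4786, P(B) = 0.5214
- P(D|A) = 0.0195, P(D|B) = 0.0350

Step 1: Find P(D)
P(D) = P(D|A)P(A) + P(D|B)P(B)
     = 0.0195 × 0.4786 + 0.0350 × 0.5214
     = 0.00933270 + 0.01824900
     = 0.02758170

Step 2: Apply Bayes' theorem
P(A|D) = P(D|A)P(A) / P(D)
       = 0.00933270 / 0.02758170
       = 0.3384


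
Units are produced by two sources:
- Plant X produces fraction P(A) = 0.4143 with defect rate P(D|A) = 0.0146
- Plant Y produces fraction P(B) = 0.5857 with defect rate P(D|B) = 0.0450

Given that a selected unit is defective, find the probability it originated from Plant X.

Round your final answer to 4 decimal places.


Let A = from Plant X, D = defective

Given:
- P(A) = 0.4143, P(B) = 0.5857
- P(D|A) = 0.0146, P(D|B) = 0.0450

Step 1: Find P(D)
P(D) = P(D|A)P(A) + P(D|B)P(B)
     = 0.0146 × 0.4143 + 0.0450 × 0.5857
     = 0.00604878 + 0.02635650
     = 0.03240528

Step 2: Apply Bayes' theorem
P(A|D) = P(D|A)P(A) / P(D)
       = 0.00604878 / 0.03240528
       = 0.1867


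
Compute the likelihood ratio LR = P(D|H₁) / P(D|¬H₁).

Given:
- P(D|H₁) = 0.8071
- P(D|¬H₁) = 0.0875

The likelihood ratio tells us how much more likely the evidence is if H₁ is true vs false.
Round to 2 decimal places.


Likelihood Ratio (LR) = P(D|H₁) / P(D|¬H₁)

LR = 0.8071 / 0.0875
   = 9.22

The evidence is 9.22 times more likely if H₁ is true than if H₁ is false.
Since LR > 1, the evidence supports H₁ over ¬H₁.


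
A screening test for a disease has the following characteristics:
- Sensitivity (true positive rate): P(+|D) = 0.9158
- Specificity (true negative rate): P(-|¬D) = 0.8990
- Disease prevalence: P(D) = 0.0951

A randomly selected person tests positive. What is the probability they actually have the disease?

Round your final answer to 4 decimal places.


Let D = has disease, + = positive test

Given:
- P(D) = 0.0951 (prevalence)
- P(+|D) = 0.9158 (sensitivity)
- P(-|¬D) = 0.8990 (specificity)
- P(+|¬D) = 0.1010 (false positive rate = 1 - specificity)

Step 1: Find P(+)
P(+) = P(+|D)P(D) + P(+|¬D)P(¬D)
     = 0.9158 × 0.0951 + 0.1010 × 0.9049
     = 0.08709258 + 0.09139490
     = 0.17848748

Step 2: Apply Bayes' theorem for P(D|+)
P(D|+) = P(+|D)P(D) / P(+)
       = 0.08709258 / 0.17848748
       = 0.4879


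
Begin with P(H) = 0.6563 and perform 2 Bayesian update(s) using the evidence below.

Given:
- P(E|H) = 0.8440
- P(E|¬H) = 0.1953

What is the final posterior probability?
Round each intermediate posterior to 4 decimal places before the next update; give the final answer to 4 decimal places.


Sequential Bayesian updating:

Initial prior: P(H) = 0.6563

Update 1:
  P(E) = 0.8440 × 0.6563 + 0.1953 × 0.3437 = 0.55391720 + 0.06712461 = 0.62104181
  P(H|E) = 0.55391720 / 0.62104181 = 0.8919

Update 2:
  P(E) = 0.8440 × 0.8919 + 0.1953 × 0.1081 = 0.75276360 + 0.02111193 = 0.77387553
  P(H|E) = 0.75276360 / 0.77387553 = 0.9727

Final posterior: 0.9727


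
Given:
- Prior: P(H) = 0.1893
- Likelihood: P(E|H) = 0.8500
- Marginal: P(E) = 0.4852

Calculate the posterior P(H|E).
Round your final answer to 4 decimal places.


Using Bayes' theorem:

P(H|E) = P(E|H) × P(H) / P(E)
       = 0.8500 × 0.1893 / 0.4852
       = 0.16090500 / 0.4852
       = 0.3316

The evidence strengthens our belief in H.
Prior: 0.1893 → Posterior: 0.3316


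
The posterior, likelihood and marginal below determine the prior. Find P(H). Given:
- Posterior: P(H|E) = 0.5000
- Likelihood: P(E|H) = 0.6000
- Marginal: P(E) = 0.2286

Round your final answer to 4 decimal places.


From Bayes' theorem: P(H|E) = P(E|H) × P(H) / P(E)

Rearranging for P(H):
P(H) = P(H|E) × P(E) / P(E|H)
     = 0.5000 × 0.2286 / 0.6000
     = 0.11430000 / 0.6000
     = 0.1905


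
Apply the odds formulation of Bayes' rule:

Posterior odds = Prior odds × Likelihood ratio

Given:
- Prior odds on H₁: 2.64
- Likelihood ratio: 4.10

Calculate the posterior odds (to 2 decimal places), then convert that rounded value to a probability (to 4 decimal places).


Step 1: Calculate posterior odds
Posterior odds = Prior odds × LR
               = 2.64 × 4.10
               = 10.82

Step 2: Convert to probability
P(H₁|E) = Posterior odds / (1 + Posterior odds)
       = 10.82 / (1 + 10.82)
       = 10.82 / 11.82
       = 0.9154

The evidence increased P(H₁) from 0.7253 to 0.9154.


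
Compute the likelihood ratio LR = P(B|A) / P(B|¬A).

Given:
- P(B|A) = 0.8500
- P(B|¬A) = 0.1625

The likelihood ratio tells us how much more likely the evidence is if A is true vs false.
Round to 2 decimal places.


Likelihood Ratio (LR) = P(B|A) / P(B|¬A)

LR = 0.8500 / 0.1625
   = 5.23

The evidence is 5.23 times more likely if A is true than if A is false.
LR > 1, so observing B raises the odds in favor of A.


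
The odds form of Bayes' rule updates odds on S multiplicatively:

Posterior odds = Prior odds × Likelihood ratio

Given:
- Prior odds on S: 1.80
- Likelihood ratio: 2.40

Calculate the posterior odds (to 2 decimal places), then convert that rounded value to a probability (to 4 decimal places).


Step 1: Calculate posterior odds
Posterior odds = Prior odds × LR
               = 1.80 × 2.40
               = 4.32

Step 2: Convert to probability
P(S|E) = Posterior odds / (1 + Posterior odds)
       = 4.32 / (1 + 4.32)
       = 4.32 / 5.32
       = 0.8120

The evidence increased P(S) from 0.6429 to 0.8120.
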